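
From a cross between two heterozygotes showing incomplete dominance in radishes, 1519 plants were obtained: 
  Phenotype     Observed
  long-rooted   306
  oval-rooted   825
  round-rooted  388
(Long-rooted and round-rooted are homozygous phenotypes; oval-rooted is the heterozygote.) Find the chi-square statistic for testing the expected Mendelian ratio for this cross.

20.151

With incomplete dominance, a heterozygote × heterozygote cross gives a 1:2:1 phenotypic ratio.
Under the 1:2:1 hypothesis (Σ ratio = 4, N = 1519):
  long-rooted: 1519 × 1/4 = 379.75
  oval-rooted: 1519 × 2/4 = 759.5
  round-rooted: 1519 × 1/4 = 379.75
χ² = Σ (O − E)² / E
  long-rooted: (306 − 379.75)² / 379.75 = 14.3227
  oval-rooted: (825 − 759.5)² / 759.5 = 5.6488
  round-rooted: (388 − 379.75)² / 379.75 = 0.1792
χ² = 14.3227 + 5.6488 + 0.1792 = 20.1507 ≈ 20.151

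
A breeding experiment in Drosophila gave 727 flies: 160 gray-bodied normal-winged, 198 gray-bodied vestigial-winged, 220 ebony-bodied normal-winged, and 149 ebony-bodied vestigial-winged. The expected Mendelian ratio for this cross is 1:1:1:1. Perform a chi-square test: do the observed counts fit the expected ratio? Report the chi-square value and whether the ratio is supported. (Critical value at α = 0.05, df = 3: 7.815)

18.007; not consistent

The 1:1:1:1 ratio has 4 parts, so with N = 727 the expected counts are:
  gray-bodied normal-winged: 727 × 1/4 = 181.75
  gray-bodied vestigial-winged: 727 × 1/4 = 181.75
  ebony-bodied normal-winged: 727 × 1/4 = 181.75
  ebony-bodied vestigial-winged: 727 × 1/4 = 181.75
χ² = Σ (O − E)² / E
  gray-bodied normal-winged: (160 − 181.75)² / 181.75 = 2.6028
  gray-bodied vestigial-winged: (198 − 181.75)² / 181.75 = 1.4529
  ebony-bodied normal-winged: (220 − 181.75)² / 181.75 = 8.0499
  ebony-bodied vestigial-winged: (149 − 181.75)² / 181.75 = 5.9013
χ² = 2.6028 + 1.4529 + 8.0499 + 5.9013 = 18.0069 ≈ 18.007
Degrees of freedom = 4 − 1 = 3; critical value at α = 0.05 is 7.815.
Since 18.007 > 7.815, we reject the null hypothesis — the data do not fit the 1:1:1:1 ratio.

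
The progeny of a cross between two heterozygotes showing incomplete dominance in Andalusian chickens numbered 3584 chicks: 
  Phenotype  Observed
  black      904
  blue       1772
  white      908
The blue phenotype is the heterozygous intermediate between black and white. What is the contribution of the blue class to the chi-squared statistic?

0.223

With incomplete dominance, a heterozygote × heterozygote cross gives a 1:2:1 phenotypic ratio.
The 1:2:1 ratio has 4 parts, so with N = 3584 the expected counts are:
  black: 3584 × 1/4 = 896
  blue: 3584 × 2/4 = 1792
  white: 3584 × 1/4 = 896
Contribution of blue: (1772 − 1792)² / 1792 = 0.2232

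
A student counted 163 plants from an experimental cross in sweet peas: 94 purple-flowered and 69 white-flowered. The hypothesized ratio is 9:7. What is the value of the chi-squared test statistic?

0.133

Under the 9:7 hypothesis (Σ ratio = 16, N = 163):
  purple-flowered: 163 × 9/16 = 91.6875
  white-flowered: 163 × 7/16 = 71.3125
χ² = Σ (O − E)² / E
  purple-flowered: (94 − 91.6875)² / 91.6875 = 0.0583
  white-flowered: (69 − 71.3125)² / 71.3125 = 0.0750
χ² = 0.0583 + 0.0750 = 0.1333 ≈ 0.133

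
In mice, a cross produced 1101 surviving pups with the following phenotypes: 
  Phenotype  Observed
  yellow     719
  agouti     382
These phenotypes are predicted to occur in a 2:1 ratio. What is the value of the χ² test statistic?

Expected counts for N = 1101 under a 2:1 ratio (total parts = 3):
  yellow: 1101 × 2/3 = 734
  agouti: 1101 × 1/3 = 367
χ² = Σ (O − E)² / E
  yellow: (719 − 734)² / 734 = 0.3065
  agouti: (382 − 367)² / 367 = 0.6131
χ² = 0.3065 + 0.6131 = 0.9196 ≈ 0.920

0.920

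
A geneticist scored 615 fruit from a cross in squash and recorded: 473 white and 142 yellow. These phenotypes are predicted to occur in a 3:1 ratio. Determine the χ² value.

1.197

The 3:1 ratio has 4 parts, so with N = 615 the expected counts are:
  white: 615 × 3/4 = 461.25
  yellow: 615 × 1/4 = 153.75
χ² = Σ (O − E)² / E
  white: (473 − 461.25)² / 461.25 = 0.2993
  yellow: (142 − 153.75)² / 153.75 = 0.8980
χ² = 0.2993 + 0.8980 = 1.1973 ≈ 1.197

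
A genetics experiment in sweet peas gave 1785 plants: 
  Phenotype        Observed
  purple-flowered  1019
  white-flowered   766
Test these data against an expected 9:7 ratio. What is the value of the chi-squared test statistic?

The 9:7 ratio has 16 parts, so with N = 1785 the expected counts are:
  purple-flowered: 1785 × 9/16 = 1004.0625
  white-flowered: 1785 × 7/16 = 780.9375
χ² = Σ (O − E)² / E
  purple-flowered: (1019 − 1004.0625)² / 1004.0625 = 0.2222
  white-flowered: (766 − 780.9375)² / 780.9375 = 0.2857
χ² = 0.2222 + 0.2857 = 0.5079 ≈ 0.508

0.508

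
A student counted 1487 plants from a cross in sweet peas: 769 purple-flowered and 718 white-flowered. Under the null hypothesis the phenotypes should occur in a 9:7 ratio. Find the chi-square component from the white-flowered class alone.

6.991

Expected counts for N = 1487 under a 9:7 ratio (total parts = 16):
  purple-flowered: 1487 × 9/16 = 836.4375
  white-flowered: 1487 × 7/16 = 650.5625
Contribution of white-flowered: (718 − 650.5625)² / 650.5625 = 6.9906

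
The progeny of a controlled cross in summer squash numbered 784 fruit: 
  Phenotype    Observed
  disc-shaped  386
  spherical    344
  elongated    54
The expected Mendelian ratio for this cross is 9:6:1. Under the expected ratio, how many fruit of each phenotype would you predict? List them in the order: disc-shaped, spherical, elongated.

441, 294, 49

Under the 9:6:1 hypothesis (Σ ratio = 16, N = 784):
  disc-shaped: 784 × 9/16 = 441
  spherical: 784 × 6/16 = 294
  elongated: 784 × 1/16 = 49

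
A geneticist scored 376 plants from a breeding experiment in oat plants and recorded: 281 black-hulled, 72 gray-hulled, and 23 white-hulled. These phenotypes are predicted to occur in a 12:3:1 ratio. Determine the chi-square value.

Total ratio parts = 16. Expected numbers out of 376:
  black-hulled: 376 × 12/16 = 282
  gray-hulled: 376 × 3/16 = 70.5
  white-hulled: 376 × 1/16 = 23.5
χ² = Σ (O − E)² / E
  black-hulled: (281 − 282)² / 282 = 0.0035
  gray-hulled: (72 − 70.5)² / 70.5 = 0.0319
  white-hulled: (23 − 23.5)² / 23.5 = 0.0106
χ² = 0.0035 + 0.0319 + 0.0106 = 0.046

0.046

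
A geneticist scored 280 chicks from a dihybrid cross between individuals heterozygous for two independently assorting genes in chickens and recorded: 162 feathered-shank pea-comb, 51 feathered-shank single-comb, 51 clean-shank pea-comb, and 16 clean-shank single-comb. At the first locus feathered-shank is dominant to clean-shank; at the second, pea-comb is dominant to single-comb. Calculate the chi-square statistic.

0.343

A dihybrid F₂ with independent assortment and complete dominance at both loci gives a 9:3:3:1 phenotypic ratio.
Expected counts for N = 280 under a 9:3:3:1 ratio (total parts = 16):
  feathered-shank pea-comb: 280 × 9/16 = 157.5
  feathered-shank single-comb: 280 × 3/16 = 52.5
  clean-shank pea-comb: 280 × 3/16 = 52.5
  clean-shank single-comb: 280 × 1/16 = 17.5
χ² = Σ (O − E)² / E
  feathered-shank pea-comb: (162 − 157.5)² / 157.5 = 0.1286
  feathered-shank single-comb: (51 − 52.5)² / 52.5 = 0.0429
  clean-shank pea-comb: (51 − 52.5)² / 52.5 = 0.0429
  clean-shank single-comb: (16 − 17.5)² / 17.5 = 0.1286
χ² = 0.1286 + 0.0429 + 0.0429 + 0.1286 = 0.343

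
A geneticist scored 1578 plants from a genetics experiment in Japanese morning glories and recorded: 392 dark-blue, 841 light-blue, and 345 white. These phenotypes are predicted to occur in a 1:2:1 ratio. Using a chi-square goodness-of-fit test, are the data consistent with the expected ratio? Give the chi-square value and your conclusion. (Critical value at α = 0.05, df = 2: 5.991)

Total ratio parts = 4. Expected numbers out of 1578:
  dark-blue: 1578 × 1/4 = 394.5
  light-blue: 1578 × 2/4 = 789
  white: 1578 × 1/4 = 394.5
χ² = Σ (O − E)² / E
  dark-blue: (392 − 394.5)² / 394.5 = 0.0158
  light-blue: (841 − 789)² / 789 = 3.4271
  white: (345 − 394.5)² / 394.5 = 6.2110
χ² = 0.0158 + 3.4271 + 6.2110 = 9.6539 ≈ 9.654
Degrees of freedom = 3 − 1 = 2; critical value at α = 0.05 is 5.991.
Since 9.654 > 5.991, we reject the null hypothesis — the data do not fit the 1:2:1 ratio.

9.654; not consistent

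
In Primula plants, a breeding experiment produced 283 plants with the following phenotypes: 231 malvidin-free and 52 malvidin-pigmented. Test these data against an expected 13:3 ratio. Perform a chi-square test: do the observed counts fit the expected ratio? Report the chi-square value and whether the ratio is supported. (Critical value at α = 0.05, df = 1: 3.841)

0.026; consistent

The 13:3 ratio has 16 parts, so with N = 283 the expected counts are:
  malvidin-free: 283 × 13/16 = 229.9375
  malvidin-pigmented: 283 × 3/16 = 53.0625
χ² = Σ (O − E)² / E
  malvidin-free: (231 − 229.9375)² / 229.9375 = 0.0049
  malvidin-pigmented: (52 − 53.0625)² / 53.0625 = 0.0213
χ² = 0.0049 + 0.0213 = 0.0262 ≈ 0.026
Degrees of freedom = 2 − 1 = 1; critical value at α = 0.05 is 3.841.
Since 0.026 < 3.841, we fail to reject the null hypothesis — the data are consistent with the 13:3 ratio.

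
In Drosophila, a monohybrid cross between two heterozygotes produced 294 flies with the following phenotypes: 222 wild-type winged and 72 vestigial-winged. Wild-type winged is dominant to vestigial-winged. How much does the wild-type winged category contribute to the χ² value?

0.010

For a monohybrid cross between heterozygotes with complete dominance, the expected phenotypic ratio is 3:1.
The 3:1 ratio has 4 parts, so with N = 294 the expected counts are:
  wild-type winged: 294 × 3/4 = 220.5
  vestigial-winged: 294 × 1/4 = 73.5
Contribution of wild-type winged: (222 − 220.5)² / 220.5 = 0.0102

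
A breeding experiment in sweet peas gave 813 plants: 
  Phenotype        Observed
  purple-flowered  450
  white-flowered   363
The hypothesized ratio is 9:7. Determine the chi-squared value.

Expected counts for N = 813 under a 9:7 ratio (total parts = 16):
  purple-flowered: 813 × 9/16 = 457.3125
  white-flowered: 813 × 7/16 = 355.6875
χ² = Σ (O − E)² / E
  purple-flowered: (450 − 457.3125)² / 457.3125 = 0.1169
  white-flowered: (363 − 355.6875)² / 355.6875 = 0.1503
χ² = 0.1169 + 0.1503 = 0.2672 ≈ 0.267

0.267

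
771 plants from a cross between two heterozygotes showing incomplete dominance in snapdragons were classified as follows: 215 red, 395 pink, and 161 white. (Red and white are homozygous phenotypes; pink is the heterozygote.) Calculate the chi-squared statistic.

With incomplete dominance, a heterozygote × heterozygote cross gives a 1:2:1 phenotypic ratio.
Expected counts for N = 771 under a 1:2:1 ratio (total parts = 4):
  red: 771 × 1/4 = 192.75
  pink: 771 × 2/4 = 385.5
  white: 771 × 1/4 = 192.75
χ² = Σ (O − E)² / E
  red: (215 − 192.75)² / 192.75 = 2.5684
  pink: (395 − 385.5)² / 385.5 = 0.2341
  white: (161 − 192.75)² / 192.75 = 5.2299
χ² = 2.5684 + 0.2341 + 5.2299 = 8.0324 ≈ 8.032

8.032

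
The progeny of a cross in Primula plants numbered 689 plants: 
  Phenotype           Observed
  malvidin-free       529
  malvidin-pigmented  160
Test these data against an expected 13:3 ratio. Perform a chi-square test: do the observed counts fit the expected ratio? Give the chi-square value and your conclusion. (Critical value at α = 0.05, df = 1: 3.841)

The 13:3 ratio has 16 parts, so with N = 689 the expected counts are:
  malvidin-free: 689 × 13/16 = 559.8125
  malvidin-pigmented: 689 × 3/16 = 129.1875
χ² = Σ (O − E)² / E
  malvidin-free: (529 − 559.8125)² / 559.8125 = 1.6959
  malvidin-pigmented: (160 − 129.1875)² / 129.1875 = 7.3491
χ² = 1.6959 + 7.3491 = 9.045
Degrees of freedom = 2 − 1 = 1; critical value at α = 0.05 is 3.841.
Since 9.045 > 3.841, we reject the null hypothesis — the data do not fit the 13:3 ratio.

9.045; not consistent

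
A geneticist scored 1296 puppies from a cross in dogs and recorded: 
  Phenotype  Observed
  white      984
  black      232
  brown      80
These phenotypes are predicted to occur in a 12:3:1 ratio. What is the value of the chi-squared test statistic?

Under the 12:3:1 hypothesis (Σ ratio = 16, N = 1296):
  white: 1296 × 12/16 = 972
  black: 1296 × 3/16 = 243
  brown: 1296 × 1/16 = 81
χ² = Σ (O − E)² / E
  white: (984 − 972)² / 972 = 0.1481
  black: (232 − 243)² / 243 = 0.4979
  brown: (80 − 81)² / 81 = 0.0123
χ² = 0.1481 + 0.4979 + 0.0123 = 0.6583 ≈ 0.658

0.658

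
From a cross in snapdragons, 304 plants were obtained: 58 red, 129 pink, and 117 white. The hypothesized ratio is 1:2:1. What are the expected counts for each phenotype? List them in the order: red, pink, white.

Total ratio parts = 4. Expected numbers out of 304:
  red: 304 × 1/4 = 76
  pink: 304 × 2/4 = 152
  white: 304 × 1/4 = 76

76, 152, 76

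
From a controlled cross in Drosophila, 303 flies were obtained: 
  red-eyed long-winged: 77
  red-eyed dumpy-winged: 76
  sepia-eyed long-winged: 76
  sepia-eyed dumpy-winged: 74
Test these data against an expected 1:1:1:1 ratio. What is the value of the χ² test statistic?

The 1:1:1:1 ratio has 4 parts, so with N = 303 the expected counts are:
  red-eyed long-winged: 303 × 1/4 = 75.75
  red-eyed dumpy-winged: 303 × 1/4 = 75.75
  sepia-eyed long-winged: 303 × 1/4 = 75.75
  sepia-eyed dumpy-winged: 303 × 1/4 = 75.75
χ² = Σ (O − E)² / E
  red-eyed long-winged: (77 − 75.75)² / 75.75 = 0.0206
  red-eyed dumpy-winged: (76 − 75.75)² / 75.75 = 0.0008
  sepia-eyed long-winged: (76 − 75.75)² / 75.75 = 0.0008
  sepia-eyed dumpy-winged: (74 − 75.75)² / 75.75 = 0.0404
χ² = 0.0206 + 0.0008 + 0.0008 + 0.0404 = 0.0626 ≈ 0.063

0.063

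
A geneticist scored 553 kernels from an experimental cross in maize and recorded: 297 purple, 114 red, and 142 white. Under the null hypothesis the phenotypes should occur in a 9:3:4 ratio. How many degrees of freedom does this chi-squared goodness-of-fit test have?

2

A goodness-of-fit test with 3 phenotype classes has df = 3 − 1 = 2.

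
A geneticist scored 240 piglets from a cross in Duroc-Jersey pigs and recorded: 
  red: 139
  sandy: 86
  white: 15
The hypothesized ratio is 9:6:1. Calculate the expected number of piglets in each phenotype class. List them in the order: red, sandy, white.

Under the 9:6:1 hypothesis (Σ ratio = 16, N = 240):
  red: 240 × 9/16 = 135
  sandy: 240 × 6/16 = 90
  white: 240 × 1/16 = 15

135, 90, 15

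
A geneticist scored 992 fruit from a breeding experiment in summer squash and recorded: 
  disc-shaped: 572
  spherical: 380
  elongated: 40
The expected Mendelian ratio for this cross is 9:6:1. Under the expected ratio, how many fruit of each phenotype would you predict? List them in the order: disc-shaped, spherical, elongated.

558, 372, 62

Under the 9:6:1 hypothesis (Σ ratio = 16, N = 992):
  disc-shaped: 992 × 9/16 = 558
  spherical: 992 × 6/16 = 372
  elongated: 992 × 1/16 = 62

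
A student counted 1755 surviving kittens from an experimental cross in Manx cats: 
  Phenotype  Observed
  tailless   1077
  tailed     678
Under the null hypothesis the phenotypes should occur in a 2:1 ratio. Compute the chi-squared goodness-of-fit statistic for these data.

Under the 2:1 hypothesis (Σ ratio = 3, N = 1755):
  tailless: 1755 × 2/3 = 1170
  tailed: 1755 × 1/3 = 585
χ² = Σ (O − E)² / E
  tailless: (1077 − 1170)² / 1170 = 7.3923
  tailed: (678 − 585)² / 585 = 14.7846
χ² = 7.3923 + 14.7846 = 22.1769 ≈ 22.177

22.177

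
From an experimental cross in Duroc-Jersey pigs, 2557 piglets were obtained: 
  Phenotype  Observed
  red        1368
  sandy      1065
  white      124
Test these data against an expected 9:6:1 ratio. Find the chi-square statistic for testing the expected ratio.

Under the 9:6:1 hypothesis (Σ ratio = 16, N = 2557):
  red: 2557 × 9/16 = 1438.3125
  sandy: 2557 × 6/16 = 958.875
  white: 2557 × 1/16 = 159.8125
χ² = Σ (O − E)² / E
  red: (1368 − 1438.3125)² / 1438.3125 = 3.4373
  sandy: (1065 − 958.875)² / 958.875 = 11.7456
  white: (124 − 159.8125)² / 159.8125 = 8.0252
χ² = 3.4373 + 11.7456 + 8.0252 = 23.2081 ≈ 23.208

23.208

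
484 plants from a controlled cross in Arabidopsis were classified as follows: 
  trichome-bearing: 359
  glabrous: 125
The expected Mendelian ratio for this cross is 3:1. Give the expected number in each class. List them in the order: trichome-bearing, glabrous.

363, 121

Total ratio parts = 4. Expected numbers out of 484:
  trichome-bearing: 484 × 3/4 = 363
  glabrous: 484 × 1/4 = 121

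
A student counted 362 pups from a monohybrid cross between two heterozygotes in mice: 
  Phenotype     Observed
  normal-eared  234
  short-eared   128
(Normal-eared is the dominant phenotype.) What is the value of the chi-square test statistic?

20.718

For a monohybrid cross between heterozygotes with complete dominance, the expected phenotypic ratio is 3:1.
Total ratio parts = 4. Expected numbers out of 362:
  normal-eared: 362 × 3/4 = 271.5
  short-eared: 362 × 1/4 = 90.5
χ² = Σ (O − E)² / E
  normal-eared: (234 − 271.5)² / 271.5 = 5.1796
  short-eared: (128 − 90.5)² / 90.5 = 15.5387
χ² = 5.1796 + 15.5387 = 20.7183 ≈ 20.718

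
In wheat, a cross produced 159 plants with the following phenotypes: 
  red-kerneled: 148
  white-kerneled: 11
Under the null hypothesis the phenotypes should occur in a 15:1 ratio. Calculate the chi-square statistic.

0.121

Expected counts for N = 159 under a 15:1 ratio (total parts = 16):
  red-kerneled: 159 × 15/16 = 149.0625
  white-kerneled: 159 × 1/16 = 9.9375
χ² = Σ (O − E)² / E
  red-kerneled: (148 − 149.0625)² / 149.0625 = 0.0076
  white-kerneled: (11 − 9.9375)² / 9.9375 = 0.1136
χ² = 0.0076 + 0.1136 = 0.1212 ≈ 0.121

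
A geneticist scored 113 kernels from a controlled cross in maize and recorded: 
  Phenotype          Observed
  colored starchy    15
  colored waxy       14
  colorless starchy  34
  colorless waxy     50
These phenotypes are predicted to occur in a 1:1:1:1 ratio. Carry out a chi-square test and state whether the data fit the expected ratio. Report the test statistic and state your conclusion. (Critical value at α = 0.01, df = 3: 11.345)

Under the 1:1:1:1 hypothesis (Σ ratio = 4, N = 113):
  colored starchy: 113 × 1/4 = 28.25
  colored waxy: 113 × 1/4 = 28.25
  colorless starchy: 113 × 1/4 = 28.25
  colorless waxy: 113 × 1/4 = 28.25
χ² = Σ (O − E)² / E
  colored starchy: (15 − 28.25)² / 28.25 = 6.2146
  colored waxy: (14 − 28.25)² / 28.25 = 7.1881
  colorless starchy: (34 − 28.25)² / 28.25 = 1.1704
  colorless waxy: (50 − 28.25)² / 28.25 = 16.7456
χ² = 6.2146 + 7.1881 + 1.1704 + 16.7456 = 31.3187 ≈ 31.319
Degrees of freedom = 4 − 1 = 3; critical value at α = 0.01 is 11.345.
Since 31.319 > 11.345, we reject the null hypothesis — the data do not fit the 1:1:1:1 ratio.

31.319; not consistent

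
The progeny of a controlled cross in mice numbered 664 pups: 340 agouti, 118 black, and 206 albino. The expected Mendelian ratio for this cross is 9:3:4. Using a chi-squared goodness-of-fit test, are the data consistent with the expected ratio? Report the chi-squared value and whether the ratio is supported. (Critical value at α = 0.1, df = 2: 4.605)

The 9:3:4 ratio has 16 parts, so with N = 664 the expected counts are:
  agouti: 664 × 9/16 = 373.5
  black: 664 × 3/16 = 124.5
  albino: 664 × 4/16 = 166
χ² = Σ (O − E)² / E
  agouti: (340 − 373.5)² / 373.5 = 3.0047
  black: (118 − 124.5)² / 124.5 = 0.3394
  albino: (206 − 166)² / 166 = 9.6386
χ² = 3.0047 + 0.3394 + 9.6386 = 12.9827 ≈ 12.983
Degrees of freedom = 3 − 1 = 2; critical value at α = 0.1 is 4.605.
Since 12.983 > 4.605, we reject the null hypothesis — the data do not fit the 9:3:4 ratio.

12.983; not consistent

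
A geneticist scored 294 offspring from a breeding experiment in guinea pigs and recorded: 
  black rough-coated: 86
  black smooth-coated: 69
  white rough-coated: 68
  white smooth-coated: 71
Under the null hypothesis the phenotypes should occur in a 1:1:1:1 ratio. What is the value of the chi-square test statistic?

2.898

The 1:1:1:1 ratio has 4 parts, so with N = 294 the expected counts are:
  black rough-coated: 294 × 1/4 = 73.5
  black smooth-coated: 294 × 1/4 = 73.5
  white rough-coated: 294 × 1/4 = 73.5
  white smooth-coated: 294 × 1/4 = 73.5
χ² = Σ (O − E)² / E
  black rough-coated: (86 − 73.5)² / 73.5 = 2.1259
  black smooth-coated: (69 − 73.5)² / 73.5 = 0.2755
  white rough-coated: (68 − 73.5)² / 73.5 = 0.4116
  white smooth-coated: (71 − 73.5)² / 73.5 = 0.0850
χ² = 2.1259 + 0.2755 + 0.4116 + 0.0850 = 2.898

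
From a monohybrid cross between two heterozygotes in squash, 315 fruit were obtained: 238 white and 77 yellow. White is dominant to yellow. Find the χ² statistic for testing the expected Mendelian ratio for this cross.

0.052

For a monohybrid cross between heterozygotes with complete dominance, the expected phenotypic ratio is 3:1.
Total ratio parts = 4. Expected numbers out of 315:
  white: 315 × 3/4 = 236.25
  yellow: 315 × 1/4 = 78.75
χ² = Σ (O − E)² / E
  white: (238 − 236.25)² / 236.25 = 0.0130
  yellow: (77 − 78.75)² / 78.75 = 0.0389
χ² = 0.0130 + 0.0389 = 0.0519 ≈ 0.052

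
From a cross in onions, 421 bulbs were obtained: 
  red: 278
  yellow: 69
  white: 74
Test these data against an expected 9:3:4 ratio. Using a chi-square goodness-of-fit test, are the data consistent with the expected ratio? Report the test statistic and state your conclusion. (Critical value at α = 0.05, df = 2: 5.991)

17.693; not consistent

Total ratio parts = 16. Expected numbers out of 421:
  red: 421 × 9/16 = 236.8125
  yellow: 421 × 3/16 = 78.9375
  white: 421 × 4/16 = 105.25
χ² = Σ (O − E)² / E
  red: (278 − 236.8125)² / 236.8125 = 7.1635
  yellow: (69 − 78.9375)² / 78.9375 = 1.2510
  white: (74 − 105.25)² / 105.25 = 9.2785
χ² = 7.1635 + 1.2510 + 9.2785 = 17.693
Degrees of freedom = 3 − 1 = 2; critical value at α = 0.05 is 5.991.
Since 17.693 > 5.991, we reject the null hypothesis — the data do not fit the 9:3:4 ratio.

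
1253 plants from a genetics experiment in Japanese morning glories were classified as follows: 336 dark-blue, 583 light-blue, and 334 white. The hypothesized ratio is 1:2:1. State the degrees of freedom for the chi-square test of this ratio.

A goodness-of-fit test with 3 phenotype classes has df = 3 − 1 = 2.

2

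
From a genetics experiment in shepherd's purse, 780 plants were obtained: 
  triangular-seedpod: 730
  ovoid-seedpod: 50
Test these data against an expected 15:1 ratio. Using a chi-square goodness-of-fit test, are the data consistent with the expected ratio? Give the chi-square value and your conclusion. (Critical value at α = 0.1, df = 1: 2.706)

Expected counts for N = 780 under a 15:1 ratio (total parts = 16):
  triangular-seedpod: 780 × 15/16 = 731.25
  ovoid-seedpod: 780 × 1/16 = 48.75
χ² = Σ (O − E)² / E
  triangular-seedpod: (730 − 731.25)² / 731.25 = 0.0021
  ovoid-seedpod: (50 − 48.75)² / 48.75 = 0.0321
χ² = 0.0021 + 0.0321 = 0.0342 ≈ 0.034
Degrees of freedom = 2 − 1 = 1; critical value at α = 0.1 is 2.706.
Since 0.034 < 2.706, we fail to reject the null hypothesis — the data are consistent with the 15:1 ratio.

0.034; consistent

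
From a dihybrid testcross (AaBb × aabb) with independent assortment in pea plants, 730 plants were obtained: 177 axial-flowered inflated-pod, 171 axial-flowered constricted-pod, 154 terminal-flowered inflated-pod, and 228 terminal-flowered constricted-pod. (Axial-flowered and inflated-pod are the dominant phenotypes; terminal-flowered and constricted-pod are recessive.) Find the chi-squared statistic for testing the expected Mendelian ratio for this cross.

16.685

A dihybrid testcross with independent assortment gives a 1:1:1:1 ratio.
Expected counts for N = 730 under a 1:1:1:1 ratio (total parts = 4):
  axial-flowered inflated-pod: 730 × 1/4 = 182.5
  axial-flowered constricted-pod: 730 × 1/4 = 182.5
  terminal-flowered inflated-pod: 730 × 1/4 = 182.5
  terminal-flowered constricted-pod: 730 × 1/4 = 182.5
χ² = Σ (O − E)² / E
  axial-flowered inflated-pod: (177 − 182.5)² / 182.5 = 0.1658
  axial-flowered constricted-pod: (171 − 182.5)² / 182.5 = 0.7247
  terminal-flowered inflated-pod: (154 − 182.5)² / 182.5 = 4.4507
  terminal-flowered constricted-pod: (228 − 182.5)² / 182.5 = 11.3438
χ² = 0.1658 + 0.7247 + 4.4507 + 11.3438 = 16.685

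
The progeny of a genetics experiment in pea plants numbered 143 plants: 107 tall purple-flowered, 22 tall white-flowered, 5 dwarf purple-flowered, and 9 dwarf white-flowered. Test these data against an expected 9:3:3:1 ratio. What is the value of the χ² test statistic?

27.381

The 9:3:3:1 ratio has 16 parts, so with N = 143 the expected counts are:
  tall purple-flowered: 143 × 9/16 = 80.4375
  tall white-flowered: 143 × 3/16 = 26.8125
  dwarf purple-flowered: 143 × 3/16 = 26.8125
  dwarf white-flowered: 143 × 1/16 = 8.9375
χ² = Σ (O − E)² / E
  tall purple-flowered: (107 − 80.4375)² / 80.4375 = 8.7716
  tall white-flowered: (22 − 26.8125)² / 26.8125 = 0.8638
  dwarf purple-flowered: (5 − 26.8125)² / 26.8125 = 17.7449
  dwarf white-flowered: (9 − 8.9375)² / 8.9375 = 0.0004
χ² = 8.7716 + 0.8638 + 17.7449 + 0.0004 = 27.3807 ≈ 27.381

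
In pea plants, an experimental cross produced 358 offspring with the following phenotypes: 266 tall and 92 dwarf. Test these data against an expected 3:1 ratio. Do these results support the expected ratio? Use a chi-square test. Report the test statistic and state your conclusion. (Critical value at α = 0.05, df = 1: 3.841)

Expected counts for N = 358 under a 3:1 ratio (total parts = 4):
  tall: 358 × 3/4 = 268.5
  dwarf: 358 × 1/4 = 89.5
χ² = Σ (O − E)² / E
  tall: (266 − 268.5)² / 268.5 = 0.0233
  dwarf: (92 − 89.5)² / 89.5 = 0.0698
χ² = 0.0233 + 0.0698 = 0.0931 ≈ 0.093
Degrees of freedom = 2 − 1 = 1; critical value at α = 0.05 is 3.841.
Since 0.093 < 3.841, we fail to reject the null hypothesis — the data are consistent with the 3:1 ratio.

0.093; consistent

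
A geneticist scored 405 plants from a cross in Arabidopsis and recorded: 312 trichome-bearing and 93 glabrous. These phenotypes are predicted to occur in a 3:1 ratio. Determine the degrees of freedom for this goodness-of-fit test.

1

A goodness-of-fit test with 2 phenotype classes has df = 2 − 1 = 1.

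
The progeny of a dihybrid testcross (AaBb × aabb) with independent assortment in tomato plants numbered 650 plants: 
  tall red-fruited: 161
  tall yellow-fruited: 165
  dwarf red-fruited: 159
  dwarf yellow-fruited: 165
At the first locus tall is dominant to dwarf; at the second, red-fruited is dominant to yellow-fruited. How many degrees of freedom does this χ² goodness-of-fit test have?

3

A dihybrid testcross with independent assortment gives a 1:1:1:1 ratio.
A goodness-of-fit test with 4 phenotype classes has df = 4 − 1 = 3.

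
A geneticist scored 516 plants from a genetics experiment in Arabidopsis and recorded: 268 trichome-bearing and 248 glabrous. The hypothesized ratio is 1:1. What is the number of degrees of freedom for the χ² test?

1

A goodness-of-fit test with 2 phenotype classes has df = 2 − 1 = 1.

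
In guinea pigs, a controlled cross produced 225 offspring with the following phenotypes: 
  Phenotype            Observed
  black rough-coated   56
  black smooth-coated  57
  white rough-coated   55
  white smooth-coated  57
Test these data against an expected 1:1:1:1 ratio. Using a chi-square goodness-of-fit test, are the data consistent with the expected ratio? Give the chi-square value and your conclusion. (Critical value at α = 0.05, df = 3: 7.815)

0.049; consistent

Under the 1:1:1:1 hypothesis (Σ ratio = 4, N = 225):
  black rough-coated: 225 × 1/4 = 56.25
  black smooth-coated: 225 × 1/4 = 56.25
  white rough-coated: 225 × 1/4 = 56.25
  white smooth-coated: 225 × 1/4 = 56.25
χ² = Σ (O − E)² / E
  black rough-coated: (56 − 56.25)² / 56.25 = 0.0011
  black smooth-coated: (57 − 56.25)² / 56.25 = 0.0100
  white rough-coated: (55 − 56.25)² / 56.25 = 0.0278
  white smooth-coated: (57 − 56.25)² / 56.25 = 0.0100
χ² = 0.0011 + 0.0100 + 0.0278 + 0.0100 = 0.0489 ≈ 0.049
Degrees of freedom = 4 − 1 = 3; critical value at α = 0.05 is 7.815.
Since 0.049 < 7.815, we fail to reject the null hypothesis — the data are consistent with the 1:1:1:1 ratio.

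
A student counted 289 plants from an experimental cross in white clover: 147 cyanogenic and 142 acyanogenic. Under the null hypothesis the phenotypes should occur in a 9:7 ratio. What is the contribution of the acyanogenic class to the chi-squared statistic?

Under the 9:7 hypothesis (Σ ratio = 16, N = 289):
  cyanogenic: 289 × 9/16 = 162.5625
  acyanogenic: 289 × 7/16 = 126.4375
Contribution of acyanogenic: (142 − 126.4375)² / 126.4375 = 1.9155

1.916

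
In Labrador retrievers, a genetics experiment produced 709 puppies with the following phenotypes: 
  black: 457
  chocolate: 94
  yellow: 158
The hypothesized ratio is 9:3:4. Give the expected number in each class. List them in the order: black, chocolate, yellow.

Under the 9:3:4 hypothesis (Σ ratio = 16, N = 709):
  black: 709 × 9/16 = 398.8125
  chocolate: 709 × 3/16 = 132.9375
  yellow: 709 × 4/16 = 177.25

398.8125, 132.9375, 177.25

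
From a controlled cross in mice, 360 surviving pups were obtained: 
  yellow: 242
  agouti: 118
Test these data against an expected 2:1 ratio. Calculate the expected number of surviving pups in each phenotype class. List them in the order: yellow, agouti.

Under the 2:1 hypothesis (Σ ratio = 3, N = 360):
  yellow: 360 × 2/3 = 240
  agouti: 360 × 1/3 = 120

240, 120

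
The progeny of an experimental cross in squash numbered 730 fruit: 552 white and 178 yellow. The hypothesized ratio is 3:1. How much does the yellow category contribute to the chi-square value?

Total ratio parts = 4. Expected numbers out of 730:
  white: 730 × 3/4 = 547.5
  yellow: 730 × 1/4 = 182.5
Contribution of yellow: (178 − 182.5)² / 182.5 = 0.1110

0.111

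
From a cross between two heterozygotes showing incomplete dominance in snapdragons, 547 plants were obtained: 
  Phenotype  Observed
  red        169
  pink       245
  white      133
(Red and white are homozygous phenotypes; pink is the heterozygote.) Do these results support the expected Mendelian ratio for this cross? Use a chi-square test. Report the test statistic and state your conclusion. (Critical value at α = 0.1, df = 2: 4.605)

With incomplete dominance, a heterozygote × heterozygote cross gives a 1:2:1 phenotypic ratio.
Expected counts for N = 547 under a 1:2:1 ratio (total parts = 4):
  red: 547 × 1/4 = 136.75
  pink: 547 × 2/4 = 273.5
  white: 547 × 1/4 = 136.75
χ² = Σ (O − E)² / E
  red: (169 − 136.75)² / 136.75 = 7.6056
  pink: (245 − 273.5)² / 273.5 = 2.9698
  white: (133 − 136.75)² / 136.75 = 0.1028
χ² = 7.6056 + 2.9698 + 0.1028 = 10.6782 ≈ 10.678
Degrees of freedom = 3 − 1 = 2; critical value at α = 0.1 is 4.605.
Since 10.678 > 4.605, we reject the null hypothesis — the data do not fit the 1:2:1 ratio.

10.678; not consistent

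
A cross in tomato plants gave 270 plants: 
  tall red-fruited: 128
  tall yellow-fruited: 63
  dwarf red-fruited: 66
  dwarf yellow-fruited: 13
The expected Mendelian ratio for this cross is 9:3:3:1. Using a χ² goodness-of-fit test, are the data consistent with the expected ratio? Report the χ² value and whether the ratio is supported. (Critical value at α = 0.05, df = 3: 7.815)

Under the 9:3:3:1 hypothesis (Σ ratio = 16, N = 270):
  tall red-fruited: 270 × 9/16 = 151.875
  tall yellow-fruited: 270 × 3/16 = 50.625
  dwarf red-fruited: 270 × 3/16 = 50.625
  dwarf yellow-fruited: 270 × 1/16 = 16.875
χ² = Σ (O − E)² / E
  tall red-fruited: (128 − 151.875)² / 151.875 = 3.7532
  tall yellow-fruited: (63 − 50.625)² / 50.625 = 3.0250
  dwarf red-fruited: (66 − 50.625)² / 50.625 = 4.6694
  dwarf yellow-fruited: (13 − 16.875)² / 16.875 = 0.8898
χ² = 3.7532 + 3.0250 + 4.6694 + 0.8898 = 12.3374 ≈ 12.337
Degrees of freedom = 4 − 1 = 3; critical value at α = 0.05 is 7.815.
Since 12.337 > 7.815, we reject the null hypothesis — the data do not fit the 9:3:3:1 ratio.

12.337; not consistent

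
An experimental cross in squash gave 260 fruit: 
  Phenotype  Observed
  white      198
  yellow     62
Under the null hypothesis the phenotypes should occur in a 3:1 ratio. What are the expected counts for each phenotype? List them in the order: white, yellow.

The 3:1 ratio has 4 parts, so with N = 260 the expected counts are:
  white: 260 × 3/4 = 195
  yellow: 260 × 1/4 = 65

195, 65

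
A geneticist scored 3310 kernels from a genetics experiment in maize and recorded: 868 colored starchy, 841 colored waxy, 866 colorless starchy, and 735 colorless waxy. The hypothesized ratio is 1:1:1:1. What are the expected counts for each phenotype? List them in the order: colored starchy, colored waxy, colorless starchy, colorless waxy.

827.5, 827.5, 827.5, 827.5

The 1:1:1:1 ratio has 4 parts, so with N = 3310 the expected counts are:
  colored starchy: 3310 × 1/4 = 827.5
  colored waxy: 3310 × 1/4 = 827.5
  colorless starchy: 3310 × 1/4 = 827.5
  colorless waxy: 3310 × 1/4 = 827.5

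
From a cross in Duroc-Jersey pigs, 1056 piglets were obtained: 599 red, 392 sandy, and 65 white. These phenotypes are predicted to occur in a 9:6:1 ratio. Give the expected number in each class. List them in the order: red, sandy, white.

Under the 9:6:1 hypothesis (Σ ratio = 16, N = 1056):
  red: 1056 × 9/16 = 594
  sandy: 1056 × 6/16 = 396
  white: 1056 × 1/16 = 66

594, 396, 66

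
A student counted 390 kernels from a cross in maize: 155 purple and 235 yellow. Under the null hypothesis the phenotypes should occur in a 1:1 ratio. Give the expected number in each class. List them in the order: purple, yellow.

195, 195

Under the 1:1 hypothesis (Σ ratio = 2, N = 390):
  purple: 390 × 1/2 = 195
  yellow: 390 × 1/2 = 195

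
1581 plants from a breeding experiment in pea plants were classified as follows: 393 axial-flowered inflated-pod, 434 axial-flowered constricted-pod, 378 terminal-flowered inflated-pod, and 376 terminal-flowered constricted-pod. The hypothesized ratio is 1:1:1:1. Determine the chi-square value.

The 1:1:1:1 ratio has 4 parts, so with N = 1581 the expected counts are:
  axial-flowered inflated-pod: 1581 × 1/4 = 395.25
  axial-flowered constricted-pod: 1581 × 1/4 = 395.25
  terminal-flowered inflated-pod: 1581 × 1/4 = 395.25
  terminal-flowered constricted-pod: 1581 × 1/4 = 395.25
χ² = Σ (O − E)² / E
  axial-flowered inflated-pod: (393 − 395.25)² / 395.25 = 0.0128
  axial-flowered constricted-pod: (434 − 395.25)² / 395.25 = 3.7990
  terminal-flowered inflated-pod: (378 − 395.25)² / 395.25 = 0.7528
  terminal-flowered constricted-pod: (376 − 395.25)² / 395.25 = 0.9375
χ² = 0.0128 + 3.7990 + 0.7528 + 0.9375 = 5.5021 ≈ 5.502

5.502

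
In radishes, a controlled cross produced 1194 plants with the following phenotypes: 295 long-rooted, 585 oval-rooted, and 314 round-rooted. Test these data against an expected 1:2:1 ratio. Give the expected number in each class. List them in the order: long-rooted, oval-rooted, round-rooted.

Total ratio parts = 4. Expected numbers out of 1194:
  long-rooted: 1194 × 1/4 = 298.5
  oval-rooted: 1194 × 2/4 = 597
  round-rooted: 1194 × 1/4 = 298.5

298.5, 597, 298.5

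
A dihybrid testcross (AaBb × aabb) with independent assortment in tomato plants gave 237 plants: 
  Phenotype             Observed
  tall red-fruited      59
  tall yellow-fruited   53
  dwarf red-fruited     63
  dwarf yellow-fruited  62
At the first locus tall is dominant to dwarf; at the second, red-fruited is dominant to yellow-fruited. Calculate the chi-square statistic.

1.025

A dihybrid testcross with independent assortment gives a 1:1:1:1 ratio.
Under the 1:1:1:1 hypothesis (Σ ratio = 4, N = 237):
  tall red-fruited: 237 × 1/4 = 59.25
  tall yellow-fruited: 237 × 1/4 = 59.25
  dwarf red-fruited: 237 × 1/4 = 59.25
  dwarf yellow-fruited: 237 × 1/4 = 59.25
χ² = Σ (O − E)² / E
  tall red-fruited: (59 − 59.25)² / 59.25 = 0.0011
  tall yellow-fruited: (53 − 59.25)² / 59.25 = 0.6593
  dwarf red-fruited: (63 − 59.25)² / 59.25 = 0.2373
  dwarf yellow-fruited: (62 − 59.25)² / 59.25 = 0.1276
χ² = 0.0011 + 0.6593 + 0.2373 + 0.1276 = 1.0253 ≈ 1.025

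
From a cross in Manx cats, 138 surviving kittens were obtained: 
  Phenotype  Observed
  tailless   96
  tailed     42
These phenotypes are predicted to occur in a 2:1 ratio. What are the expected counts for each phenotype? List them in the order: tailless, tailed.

The 2:1 ratio has 3 parts, so with N = 138 the expected counts are:
  tailless: 138 × 2/3 = 92
  tailed: 138 × 1/3 = 46

92, 46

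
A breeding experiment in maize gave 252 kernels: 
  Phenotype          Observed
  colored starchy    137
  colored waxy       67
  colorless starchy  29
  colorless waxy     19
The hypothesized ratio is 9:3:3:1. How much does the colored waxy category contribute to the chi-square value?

The 9:3:3:1 ratio has 16 parts, so with N = 252 the expected counts are:
  colored starchy: 252 × 9/16 = 141.75
  colored waxy: 252 × 3/16 = 47.25
  colorless starchy: 252 × 3/16 = 47.25
  colorless waxy: 252 × 1/16 = 15.75
Contribution of colored waxy: (67 − 47.25)² / 47.25 = 8.2553

8.255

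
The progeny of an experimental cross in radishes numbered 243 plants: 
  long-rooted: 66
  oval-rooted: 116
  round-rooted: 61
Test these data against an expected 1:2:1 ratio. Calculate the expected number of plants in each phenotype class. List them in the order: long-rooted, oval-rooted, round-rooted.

Total ratio parts = 4. Expected numbers out of 243:
  long-rooted: 243 × 1/4 = 60.75
  oval-rooted: 243 × 2/4 = 121.5
  round-rooted: 243 × 1/4 = 60.75

60.75, 121.5, 60.75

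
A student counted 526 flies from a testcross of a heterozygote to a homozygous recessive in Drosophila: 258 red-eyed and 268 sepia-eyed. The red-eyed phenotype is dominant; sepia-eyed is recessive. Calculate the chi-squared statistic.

A testcross of a heterozygote (Aa × aa) gives a 1:1 phenotypic ratio.
Under the 1:1 hypothesis (Σ ratio = 2, N = 526):
  red-eyed: 526 × 1/2 = 263
  sepia-eyed: 526 × 1/2 = 263
χ² = Σ (O − E)² / E
  red-eyed: (258 − 263)² / 263 = 0.0951
  sepia-eyed: (268 − 263)² / 263 = 0.0951
χ² = 0.0951 + 0.0951 = 0.1902 ≈ 0.190

0.190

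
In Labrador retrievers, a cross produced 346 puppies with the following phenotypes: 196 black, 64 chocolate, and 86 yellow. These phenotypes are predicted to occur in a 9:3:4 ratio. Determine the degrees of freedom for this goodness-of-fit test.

A goodness-of-fit test with 3 phenotype classes has df = 3 − 1 = 2.

2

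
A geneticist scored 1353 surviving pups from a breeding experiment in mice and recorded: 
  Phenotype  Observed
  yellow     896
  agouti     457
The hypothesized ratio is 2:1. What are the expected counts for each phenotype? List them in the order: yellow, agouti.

902, 451

The 2:1 ratio has 3 parts, so with N = 1353 the expected counts are:
  yellow: 1353 × 2/3 = 902
  agouti: 1353 × 1/3 = 451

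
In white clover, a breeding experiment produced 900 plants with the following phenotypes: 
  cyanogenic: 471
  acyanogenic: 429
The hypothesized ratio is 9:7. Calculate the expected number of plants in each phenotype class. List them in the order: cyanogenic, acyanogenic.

506.25, 393.75

Expected counts for N = 900 under a 9:7 ratio (total parts = 16):
  cyanogenic: 900 × 9/16 = 506.25
  acyanogenic: 900 × 7/16 = 393.75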